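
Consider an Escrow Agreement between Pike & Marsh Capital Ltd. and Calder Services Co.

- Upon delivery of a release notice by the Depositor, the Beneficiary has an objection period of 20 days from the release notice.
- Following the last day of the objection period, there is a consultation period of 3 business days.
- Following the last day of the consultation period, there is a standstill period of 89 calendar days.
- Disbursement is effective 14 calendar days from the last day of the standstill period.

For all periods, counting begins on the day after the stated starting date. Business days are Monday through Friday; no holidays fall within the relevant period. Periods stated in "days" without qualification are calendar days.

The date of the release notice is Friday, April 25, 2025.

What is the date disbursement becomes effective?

August 31, 2025

Adding 20 calendar days to April 25, 2025 gives May 15, 2025, which is the last day of the objection period.
The last day of the consultation period: counting 3 business days from Thursday, May 15, 2025 (May 16, May 19, May 20, skipping weekends) reaches Tuesday, May 20, 2025.
Adding 89 calendar days to May 20, 2025 gives August 17, 2025, which is the last day of the standstill period.
The date disbursement becomes effective: August 17, 2025 + 14 days = August 31, 2025.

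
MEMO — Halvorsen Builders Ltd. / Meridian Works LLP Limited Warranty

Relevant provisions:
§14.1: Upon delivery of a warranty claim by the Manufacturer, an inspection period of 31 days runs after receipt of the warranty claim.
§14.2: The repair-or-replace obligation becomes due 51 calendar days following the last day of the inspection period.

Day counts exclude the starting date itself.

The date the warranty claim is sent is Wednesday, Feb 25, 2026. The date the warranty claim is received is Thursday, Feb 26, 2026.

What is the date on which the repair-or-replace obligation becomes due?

May 19, 2026

The last day of the inspection period: 31 calendar days after Feb 26, 2026 is Mar 29, 2026.
Adding 51 calendar days to Mar 29, 2026 gives May 19, 2026, which is the date on which the repair-or-replace obligation becomes due.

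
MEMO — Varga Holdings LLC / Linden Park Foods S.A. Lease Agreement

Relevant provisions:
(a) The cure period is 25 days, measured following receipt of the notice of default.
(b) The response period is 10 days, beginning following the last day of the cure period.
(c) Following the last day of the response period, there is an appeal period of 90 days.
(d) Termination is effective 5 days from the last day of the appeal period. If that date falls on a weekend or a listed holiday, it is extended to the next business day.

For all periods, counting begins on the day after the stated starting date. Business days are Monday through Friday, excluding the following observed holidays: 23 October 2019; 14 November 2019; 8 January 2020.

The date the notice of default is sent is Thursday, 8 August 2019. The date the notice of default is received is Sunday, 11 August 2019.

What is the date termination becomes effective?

The last day of the cure period: 25 calendar days after 11 August 2019 is 5 September 2019.
The last day of the response period: 10 calendar days after 5 September 2019 is 15 September 2019.
The last day of the appeal period: 15 September 2019 + 90 days = 14 December 2019.
The date termination becomes effective: 5 calendar days after 14 December 2019 is 19 December 2019. 19 December 2019 is a Thursday and is not a listed holiday, so no roll-forward applies.

19 December 2019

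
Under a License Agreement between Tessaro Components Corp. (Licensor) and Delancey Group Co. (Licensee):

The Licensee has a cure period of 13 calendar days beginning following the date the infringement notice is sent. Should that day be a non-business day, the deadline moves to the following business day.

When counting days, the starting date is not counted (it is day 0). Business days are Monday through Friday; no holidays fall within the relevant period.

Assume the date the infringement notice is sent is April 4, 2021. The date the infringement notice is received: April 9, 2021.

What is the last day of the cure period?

April 19, 2021

The last day of the cure period: April 4, 2021 + 13 days = April 17, 2021. That falls on a Saturday, so it rolls to the next business day, Monday, April 19, 2021.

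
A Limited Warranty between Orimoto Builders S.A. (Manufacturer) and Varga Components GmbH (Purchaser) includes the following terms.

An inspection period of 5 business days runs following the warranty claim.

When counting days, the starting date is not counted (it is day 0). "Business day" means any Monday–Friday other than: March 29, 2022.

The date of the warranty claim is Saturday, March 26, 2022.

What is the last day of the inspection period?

April 4, 2022

The last day of the inspection period: 5 business days after Saturday, March 26, 2022, skipping weekends and the listed holiday on Mar 29 — Mar 28, Mar 30, Mar 31, Apr 1, Apr 4 — lands on Monday, April 4, 2022.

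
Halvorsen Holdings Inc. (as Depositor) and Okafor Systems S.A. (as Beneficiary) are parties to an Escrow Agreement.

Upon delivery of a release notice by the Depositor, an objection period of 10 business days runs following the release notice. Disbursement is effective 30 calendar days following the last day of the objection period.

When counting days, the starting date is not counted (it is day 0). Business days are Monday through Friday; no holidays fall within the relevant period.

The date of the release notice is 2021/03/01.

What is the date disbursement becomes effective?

2021/04/14

The last day of the objection period: counting 10 business days from Monday, 2021/03/01 (Mar 2, Mar 3, Mar 4, Mar 5, Mar 8, Mar 9, Mar 10, Mar 11, Mar 12, Mar 15, skipping weekends) reaches Monday, 2021/03/15.
The date disbursement becomes effective: 2021/03/15 + 30 days = 2021/04/14.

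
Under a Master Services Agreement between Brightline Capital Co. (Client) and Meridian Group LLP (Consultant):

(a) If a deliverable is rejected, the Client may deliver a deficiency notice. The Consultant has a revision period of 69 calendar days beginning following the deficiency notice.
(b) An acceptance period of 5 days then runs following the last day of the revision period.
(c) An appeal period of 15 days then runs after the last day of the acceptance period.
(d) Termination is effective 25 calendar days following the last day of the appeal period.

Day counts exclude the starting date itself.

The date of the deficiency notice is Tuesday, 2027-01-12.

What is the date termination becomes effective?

Adding 69 calendar days to 2027-01-12 gives 2027-03-22, which is the last day of the revision period.
The last day of the acceptance period: 5 calendar days after 2027-03-22 is 2027-03-27.
The last day of the appeal period: 2027-03-27 + 15 days = 2027-04-11.
The date termination becomes effective: 25 calendar days after 2027-04-11 is 2027-05-06.

2027-05-06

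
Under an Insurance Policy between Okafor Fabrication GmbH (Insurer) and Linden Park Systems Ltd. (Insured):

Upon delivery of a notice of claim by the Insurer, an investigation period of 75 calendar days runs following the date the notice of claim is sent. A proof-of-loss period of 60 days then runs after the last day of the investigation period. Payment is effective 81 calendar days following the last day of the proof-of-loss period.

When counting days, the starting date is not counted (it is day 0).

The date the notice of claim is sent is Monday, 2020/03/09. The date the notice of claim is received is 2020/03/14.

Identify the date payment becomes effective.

The last day of the investigation period: 75 calendar days after 2020/03/09 is 2020/05/23.
Adding 60 calendar days to 2020/05/23 gives 2020/07/22, which is the last day of the proof-of-loss period.
The date payment becomes effective: 2020/07/22 + 81 days = 2020/10/11.

2020/10/11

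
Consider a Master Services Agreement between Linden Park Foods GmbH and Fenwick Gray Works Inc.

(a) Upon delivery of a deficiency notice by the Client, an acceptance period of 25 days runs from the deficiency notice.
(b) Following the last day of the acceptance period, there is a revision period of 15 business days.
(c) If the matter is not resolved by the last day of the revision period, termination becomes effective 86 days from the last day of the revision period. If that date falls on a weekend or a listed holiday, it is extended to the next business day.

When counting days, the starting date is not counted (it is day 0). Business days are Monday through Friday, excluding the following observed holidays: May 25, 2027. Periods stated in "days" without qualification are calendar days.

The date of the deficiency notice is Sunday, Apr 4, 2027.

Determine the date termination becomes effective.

Aug 16, 2027

Adding 25 calendar days to Apr 4, 2027 gives Apr 29, 2027, which is the last day of the acceptance period.
The last day of the revision period: counting 15 business days from Thursday, Apr 29, 2027 (Apr 30, May 3, May 4, May 5, …, May 18, May 19, May 20, skipping weekends) reaches Thursday, May 20, 2027.
Adding 86 calendar days to May 20, 2027 gives Aug 14, 2027, which is the date termination becomes effective. That falls on a Saturday, so it rolls to the next business day, Monday, Aug 16, 2027.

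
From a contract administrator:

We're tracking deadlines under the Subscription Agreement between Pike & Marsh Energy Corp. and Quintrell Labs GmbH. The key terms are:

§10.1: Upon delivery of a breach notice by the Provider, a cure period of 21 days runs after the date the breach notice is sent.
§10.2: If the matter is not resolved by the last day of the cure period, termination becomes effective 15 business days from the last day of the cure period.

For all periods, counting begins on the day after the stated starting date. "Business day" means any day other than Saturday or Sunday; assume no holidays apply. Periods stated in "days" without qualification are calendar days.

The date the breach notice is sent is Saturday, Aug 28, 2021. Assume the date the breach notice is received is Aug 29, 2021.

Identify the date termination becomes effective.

Oct 8, 2021

The last day of the cure period: 21 calendar days after Aug 28, 2021 is Sep 18, 2021.
The date termination becomes effective: 15 business days after Saturday, Sep 18, 2021, skipping weekends — Sep 20, Sep 21, Sep 22, Sep 23, …, Oct 6, Oct 7, Oct 8 — lands on Friday, Oct 8, 2021.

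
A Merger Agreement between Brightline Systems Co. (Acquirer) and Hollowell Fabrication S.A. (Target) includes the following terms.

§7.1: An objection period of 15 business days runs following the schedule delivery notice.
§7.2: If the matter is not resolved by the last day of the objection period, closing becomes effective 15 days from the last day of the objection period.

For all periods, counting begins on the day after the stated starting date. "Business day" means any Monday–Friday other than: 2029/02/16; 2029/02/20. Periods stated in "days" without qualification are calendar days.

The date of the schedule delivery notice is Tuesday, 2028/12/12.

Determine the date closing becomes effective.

2029/01/17

The last day of the objection period: 15 business days after Tuesday, 2028/12/12, skipping weekends — Dec 13, Dec 14, Dec 15, Dec 18, …, Dec 29, Jan 1, Jan 2 — lands on Tuesday, 2029/01/02.
Adding 15 calendar days to 2029/01/02 gives 2029/01/17, which is the date closing becomes effective.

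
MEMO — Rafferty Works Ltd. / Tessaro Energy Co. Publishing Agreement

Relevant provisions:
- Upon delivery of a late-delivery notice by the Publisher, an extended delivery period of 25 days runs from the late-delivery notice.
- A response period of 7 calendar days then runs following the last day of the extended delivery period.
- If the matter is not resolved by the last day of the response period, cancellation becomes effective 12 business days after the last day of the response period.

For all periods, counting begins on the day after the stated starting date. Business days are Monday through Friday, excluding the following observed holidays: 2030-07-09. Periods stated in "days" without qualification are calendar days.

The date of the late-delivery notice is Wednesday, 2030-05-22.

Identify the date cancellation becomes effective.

The last day of the extended delivery period: 2030-05-22 + 25 days = 2030-06-16.
The last day of the response period: 2030-06-16 + 7 days = 2030-06-23.
The date cancellation becomes effective: counting 12 business days from Sunday, 2030-06-23 (Jun 24, Jun 25, Jun 26, Jun 27, …, Jul 5, Jul 8, Jul 10, skipping weekends and the listed holiday on Jul 9) reaches Wednesday, 2030-07-10.

2030-07-10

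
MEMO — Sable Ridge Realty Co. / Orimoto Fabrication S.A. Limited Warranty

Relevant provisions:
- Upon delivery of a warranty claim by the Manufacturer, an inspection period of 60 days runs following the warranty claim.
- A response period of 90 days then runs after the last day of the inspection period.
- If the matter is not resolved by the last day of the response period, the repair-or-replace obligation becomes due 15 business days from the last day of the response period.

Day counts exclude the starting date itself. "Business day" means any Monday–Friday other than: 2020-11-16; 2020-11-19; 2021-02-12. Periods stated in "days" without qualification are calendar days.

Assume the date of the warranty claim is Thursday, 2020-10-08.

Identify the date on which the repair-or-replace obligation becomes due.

The last day of the inspection period: 60 calendar days after 2020-10-08 is 2020-12-07.
Adding 90 calendar days to 2020-12-07 gives 2021-03-07, which is the last day of the response period.
From Sunday, 2021-03-07, 15 business days (Mar 8, Mar 9, Mar 10, Mar 11, …, Mar 24, Mar 25, Mar 26, skipping weekends) brings us to Friday, 2021-03-26, which is the date on which the repair-or-replace obligation becomes due.

2021-03-26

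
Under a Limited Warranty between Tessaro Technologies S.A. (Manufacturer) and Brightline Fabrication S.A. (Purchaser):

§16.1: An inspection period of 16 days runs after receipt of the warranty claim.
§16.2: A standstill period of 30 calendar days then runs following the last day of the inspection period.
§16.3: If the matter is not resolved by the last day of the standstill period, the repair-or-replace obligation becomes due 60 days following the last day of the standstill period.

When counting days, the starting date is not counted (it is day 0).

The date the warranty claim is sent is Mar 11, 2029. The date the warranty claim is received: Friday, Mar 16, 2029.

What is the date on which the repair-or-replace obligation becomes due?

Adding 16 calendar days to Mar 16, 2029 gives Apr 1, 2029, which is the last day of the inspection period.
Adding 30 calendar days to Apr 1, 2029 gives May 1, 2029, which is the last day of the standstill period.
The date on which the repair-or-replace obligation becomes due: 60 calendar days after May 1, 2029 is Jun 30, 2029.

Jun 30, 2029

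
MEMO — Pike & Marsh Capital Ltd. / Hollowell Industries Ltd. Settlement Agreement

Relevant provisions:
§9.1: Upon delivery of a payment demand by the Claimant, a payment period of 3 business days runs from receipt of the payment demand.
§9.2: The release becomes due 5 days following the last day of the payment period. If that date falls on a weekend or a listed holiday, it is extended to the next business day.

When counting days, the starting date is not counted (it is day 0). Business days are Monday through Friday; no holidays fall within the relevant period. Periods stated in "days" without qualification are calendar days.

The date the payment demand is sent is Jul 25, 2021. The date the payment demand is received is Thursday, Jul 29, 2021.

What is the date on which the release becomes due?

The last day of the payment period: counting 3 business days from Thursday, Jul 29, 2021 (Jul 30, Aug 2, Aug 3, skipping weekends) reaches Tuesday, Aug 3, 2021.
The date on which the release becomes due: 5 calendar days after Aug 3, 2021 is Aug 8, 2021. That falls on a Sunday, so it rolls to the next business day, Monday, Aug 9, 2021.

Aug 9, 2021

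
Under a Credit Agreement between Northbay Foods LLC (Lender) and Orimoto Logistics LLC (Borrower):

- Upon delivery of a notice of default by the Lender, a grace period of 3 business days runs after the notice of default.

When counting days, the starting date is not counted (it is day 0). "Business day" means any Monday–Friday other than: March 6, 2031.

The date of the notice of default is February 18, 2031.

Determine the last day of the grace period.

The last day of the grace period: counting 3 business days from Tuesday, February 18, 2031 (Feb 19, Feb 20, Feb 21, skipping weekends) reaches Friday, February 21, 2031.

February 21, 2031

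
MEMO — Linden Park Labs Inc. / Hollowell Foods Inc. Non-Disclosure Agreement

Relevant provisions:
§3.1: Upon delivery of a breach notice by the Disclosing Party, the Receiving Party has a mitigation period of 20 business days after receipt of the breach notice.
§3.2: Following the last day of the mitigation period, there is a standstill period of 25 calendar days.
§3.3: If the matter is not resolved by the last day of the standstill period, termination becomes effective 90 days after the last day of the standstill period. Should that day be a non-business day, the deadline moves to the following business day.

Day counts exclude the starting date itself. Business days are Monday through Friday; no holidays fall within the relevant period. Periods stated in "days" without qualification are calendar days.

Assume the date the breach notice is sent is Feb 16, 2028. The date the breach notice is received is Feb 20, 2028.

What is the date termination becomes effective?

The last day of the mitigation period: 20 business days after Sunday, Feb 20, 2028, skipping weekends — Feb 21, Feb 22, Feb 23, Feb 24, …, Mar 15, Mar 16, Mar 17 — lands on Friday, Mar 17, 2028.
The last day of the standstill period: Mar 17, 2028 + 25 days = Apr 11, 2028.
The date termination becomes effective: 90 calendar days after Apr 11, 2028 is Jul 10, 2028. Jul 10, 2028 is a Monday, so no roll-forward applies.

Jul 10, 2028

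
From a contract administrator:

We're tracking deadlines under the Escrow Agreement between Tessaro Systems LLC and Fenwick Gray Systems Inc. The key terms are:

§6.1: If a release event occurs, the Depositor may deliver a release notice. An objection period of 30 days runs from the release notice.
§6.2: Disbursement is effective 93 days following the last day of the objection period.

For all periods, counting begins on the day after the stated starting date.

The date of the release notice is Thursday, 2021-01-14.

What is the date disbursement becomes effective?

2021-05-17

The last day of the objection period: 30 calendar days after 2021-01-14 is 2021-02-13.
The date disbursement becomes effective: 93 calendar days after 2021-02-13 is 2021-05-17.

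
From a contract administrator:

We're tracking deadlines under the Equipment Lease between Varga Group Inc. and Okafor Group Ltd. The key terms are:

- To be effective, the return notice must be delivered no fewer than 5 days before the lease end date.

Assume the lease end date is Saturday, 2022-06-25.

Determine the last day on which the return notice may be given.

2022-06-25 minus 5 days is 2022-06-20.

2022-06-20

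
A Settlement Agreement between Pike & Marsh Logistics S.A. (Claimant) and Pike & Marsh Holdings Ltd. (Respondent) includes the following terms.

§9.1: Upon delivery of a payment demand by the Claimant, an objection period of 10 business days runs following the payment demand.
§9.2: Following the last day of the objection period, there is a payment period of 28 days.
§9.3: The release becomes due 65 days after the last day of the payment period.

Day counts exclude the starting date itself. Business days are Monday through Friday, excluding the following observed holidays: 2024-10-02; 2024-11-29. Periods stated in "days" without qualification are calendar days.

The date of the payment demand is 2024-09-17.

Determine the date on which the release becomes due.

2025-01-02

The last day of the objection period: 10 business days after Tuesday, 2024-09-17, skipping weekends — Sep 18, Sep 19, Sep 20, Sep 23, Sep 24, Sep 25, Sep 26, Sep 27, Sep 30, Oct 1 — lands on Tuesday, 2024-10-01.
The last day of the payment period: 28 calendar days after 2024-10-01 is 2024-10-29.
Adding 65 calendar days to 2024-10-29 gives 2025-01-02, which is the date on which the release becomes due.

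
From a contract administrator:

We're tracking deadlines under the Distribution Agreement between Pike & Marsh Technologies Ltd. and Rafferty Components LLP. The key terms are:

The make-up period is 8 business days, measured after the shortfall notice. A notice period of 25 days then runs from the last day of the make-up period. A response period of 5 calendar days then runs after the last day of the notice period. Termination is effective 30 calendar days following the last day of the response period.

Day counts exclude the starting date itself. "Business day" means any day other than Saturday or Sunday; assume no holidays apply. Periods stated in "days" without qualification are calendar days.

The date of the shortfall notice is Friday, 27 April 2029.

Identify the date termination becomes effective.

8 July 2029

The last day of the make-up period: counting 8 business days from Friday, 27 April 2029 (Apr 30, May 1, May 2, May 3, May 4, May 7, May 8, May 9, skipping weekends) reaches Wednesday, 9 May 2029.
The last day of the notice period: 9 May 2029 + 25 days = 3 June 2029.
The last day of the response period: 5 calendar days after 3 June 2029 is 8 June 2029.
The date termination becomes effective: 8 June 2029 + 30 days = 8 July 2029.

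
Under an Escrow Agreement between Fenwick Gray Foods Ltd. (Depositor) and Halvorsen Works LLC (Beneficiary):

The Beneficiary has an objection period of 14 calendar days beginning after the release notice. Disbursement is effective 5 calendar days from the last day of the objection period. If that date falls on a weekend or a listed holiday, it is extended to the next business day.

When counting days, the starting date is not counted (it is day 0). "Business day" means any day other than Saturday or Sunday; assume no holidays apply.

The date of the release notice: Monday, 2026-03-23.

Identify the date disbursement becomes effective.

The last day of the objection period: 2026-03-23 + 14 days = 2026-04-06.
Adding 5 calendar days to 2026-04-06 gives 2026-04-11, which is the date disbursement becomes effective. That falls on a Saturday, so it rolls to the next business day, Monday, 2026-04-13.

2026-04-13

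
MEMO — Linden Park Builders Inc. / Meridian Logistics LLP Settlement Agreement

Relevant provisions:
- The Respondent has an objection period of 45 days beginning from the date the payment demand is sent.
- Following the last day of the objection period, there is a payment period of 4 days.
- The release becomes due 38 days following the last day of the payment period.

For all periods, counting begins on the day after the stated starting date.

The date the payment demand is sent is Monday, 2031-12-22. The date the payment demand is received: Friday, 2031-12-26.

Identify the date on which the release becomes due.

The last day of the objection period: 45 calendar days after 2031-12-22 is 2032-02-05.
The last day of the payment period: 4 calendar days after 2032-02-05 is 2032-02-09.
The date on which the release becomes due: 2032-02-09 + 38 days = 2032-03-18.

2032-03-18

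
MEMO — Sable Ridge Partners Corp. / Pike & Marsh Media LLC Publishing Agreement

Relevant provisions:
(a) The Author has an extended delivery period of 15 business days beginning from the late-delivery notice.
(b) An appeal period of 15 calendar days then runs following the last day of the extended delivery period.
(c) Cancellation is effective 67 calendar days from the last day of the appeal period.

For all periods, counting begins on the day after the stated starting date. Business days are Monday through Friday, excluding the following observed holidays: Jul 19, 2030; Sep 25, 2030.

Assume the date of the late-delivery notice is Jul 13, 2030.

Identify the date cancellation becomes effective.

The last day of the extended delivery period: 15 business days after Saturday, Jul 13, 2030, skipping weekends and the listed holiday on Jul 19 — Jul 15, Jul 16, Jul 17, Jul 18, …, Aug 1, Aug 2, Aug 5 — lands on Monday, Aug 5, 2030.
The last day of the appeal period: Aug 5, 2030 + 15 days = Aug 20, 2030.
Adding 67 calendar days to Aug 20, 2030 gives Oct 26, 2030, which is the date cancellation becomes effective.

Oct 26, 2030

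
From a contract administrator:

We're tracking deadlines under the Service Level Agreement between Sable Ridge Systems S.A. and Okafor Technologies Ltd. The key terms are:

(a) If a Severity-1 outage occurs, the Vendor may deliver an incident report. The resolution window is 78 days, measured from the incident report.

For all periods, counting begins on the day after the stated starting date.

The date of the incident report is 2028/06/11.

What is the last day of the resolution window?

2028/08/28

The last day of the resolution window: 78 calendar days after 2028/06/11 is 2028/08/28.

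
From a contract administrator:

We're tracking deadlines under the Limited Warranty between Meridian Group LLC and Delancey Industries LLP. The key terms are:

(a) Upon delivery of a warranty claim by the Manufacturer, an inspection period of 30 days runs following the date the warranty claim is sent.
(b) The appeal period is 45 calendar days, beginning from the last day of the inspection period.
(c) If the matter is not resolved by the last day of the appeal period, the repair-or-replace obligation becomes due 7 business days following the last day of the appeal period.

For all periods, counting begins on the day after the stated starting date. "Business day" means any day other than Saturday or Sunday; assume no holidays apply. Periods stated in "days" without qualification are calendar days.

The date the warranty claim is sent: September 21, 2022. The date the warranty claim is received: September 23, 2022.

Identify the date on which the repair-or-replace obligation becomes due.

December 14, 2022

Adding 30 calendar days to September 21, 2022 gives October 21, 2022, which is the last day of the inspection period.
Adding 45 calendar days to October 21, 2022 gives December 5, 2022, which is the last day of the appeal period.
From Monday, December 5, 2022, 7 business days (Dec 6, Dec 7, Dec 8, Dec 9, Dec 12, Dec 13, Dec 14, skipping weekends) brings us to Wednesday, December 14, 2022, which is the date on which the repair-or-replace obligation becomes due.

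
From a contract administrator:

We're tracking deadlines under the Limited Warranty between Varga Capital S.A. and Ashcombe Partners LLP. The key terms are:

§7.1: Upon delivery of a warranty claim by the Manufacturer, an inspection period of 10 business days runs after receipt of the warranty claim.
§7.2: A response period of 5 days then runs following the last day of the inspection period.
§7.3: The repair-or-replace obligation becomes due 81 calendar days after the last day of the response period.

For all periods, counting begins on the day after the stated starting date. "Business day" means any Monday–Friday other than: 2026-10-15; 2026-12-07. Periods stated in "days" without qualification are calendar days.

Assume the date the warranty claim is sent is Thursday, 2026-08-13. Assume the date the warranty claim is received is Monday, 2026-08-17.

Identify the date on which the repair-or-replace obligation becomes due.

The last day of the inspection period: counting 10 business days from Monday, 2026-08-17 (Aug 18, Aug 19, Aug 20, Aug 21, Aug 24, Aug 25, Aug 26, Aug 27, Aug 28, Aug 31, skipping weekends) reaches Monday, 2026-08-31.
The last day of the response period: 5 calendar days after 2026-08-31 is 2026-09-05.
Adding 81 calendar days to 2026-09-05 gives 2026-11-25, which is the date on which the repair-or-replace obligation becomes due.

2026-11-25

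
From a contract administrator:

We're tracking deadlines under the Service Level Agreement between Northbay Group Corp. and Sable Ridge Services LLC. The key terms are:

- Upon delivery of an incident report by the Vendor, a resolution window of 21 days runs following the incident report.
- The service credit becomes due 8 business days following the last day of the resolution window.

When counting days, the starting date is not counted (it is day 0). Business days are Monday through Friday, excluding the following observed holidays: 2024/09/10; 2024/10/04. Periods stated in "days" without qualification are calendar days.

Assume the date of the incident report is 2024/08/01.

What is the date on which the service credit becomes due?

2024/09/03

Adding 21 calendar days to 2024/08/01 gives 2024/08/22, which is the last day of the resolution window.
From Thursday, 2024/08/22, 8 business days (Aug 23, Aug 26, Aug 27, Aug 28, Aug 29, Aug 30, Sep 2, Sep 3, skipping weekends) brings us to Tuesday, 2024/09/03, which is the date on which the service credit becomes due.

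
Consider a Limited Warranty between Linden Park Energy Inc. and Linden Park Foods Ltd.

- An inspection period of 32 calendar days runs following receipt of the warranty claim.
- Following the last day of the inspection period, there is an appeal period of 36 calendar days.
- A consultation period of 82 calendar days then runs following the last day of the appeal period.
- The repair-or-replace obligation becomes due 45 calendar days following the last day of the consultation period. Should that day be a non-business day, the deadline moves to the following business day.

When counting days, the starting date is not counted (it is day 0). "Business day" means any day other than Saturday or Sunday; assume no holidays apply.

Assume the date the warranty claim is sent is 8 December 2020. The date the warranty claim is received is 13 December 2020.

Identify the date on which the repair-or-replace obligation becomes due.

28 June 2021

The last day of the inspection period: 32 calendar days after 13 December 2020 is 14 January 2021.
The last day of the appeal period: 14 January 2021 + 36 days = 19 February 2021.
The last day of the consultation period: 82 calendar days after 19 February 2021 is 12 May 2021.
Adding 45 calendar days to 12 May 2021 gives 26 June 2021, which is the date on which the repair-or-replace obligation becomes due. That falls on a Saturday, so it rolls to the next business day, Monday, 28 June 2021.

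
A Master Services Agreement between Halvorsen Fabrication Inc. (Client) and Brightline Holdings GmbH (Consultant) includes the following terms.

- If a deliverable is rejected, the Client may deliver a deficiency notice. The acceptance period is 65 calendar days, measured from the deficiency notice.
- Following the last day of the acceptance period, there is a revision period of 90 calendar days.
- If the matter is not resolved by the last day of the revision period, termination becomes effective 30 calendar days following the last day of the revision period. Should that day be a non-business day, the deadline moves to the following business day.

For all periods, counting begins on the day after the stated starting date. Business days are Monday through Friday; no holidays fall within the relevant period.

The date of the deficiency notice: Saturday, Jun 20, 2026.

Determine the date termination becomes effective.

The last day of the acceptance period: Jun 20, 2026 + 65 days = Aug 24, 2026.
The last day of the revision period: 90 calendar days after Aug 24, 2026 is Nov 22, 2026.
The date termination becomes effective: Nov 22, 2026 + 30 days = Dec 22, 2026. Dec 22, 2026 is a Tuesday, so no roll-forward applies.

Dec 22, 2026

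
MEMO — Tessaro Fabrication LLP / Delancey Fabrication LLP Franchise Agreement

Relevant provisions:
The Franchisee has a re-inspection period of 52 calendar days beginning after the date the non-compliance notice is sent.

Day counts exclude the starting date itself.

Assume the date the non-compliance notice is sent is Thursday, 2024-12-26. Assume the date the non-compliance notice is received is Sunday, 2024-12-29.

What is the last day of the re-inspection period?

The last day of the re-inspection period: 2024-12-26 + 52 days = 2025-02-16.

2025-02-16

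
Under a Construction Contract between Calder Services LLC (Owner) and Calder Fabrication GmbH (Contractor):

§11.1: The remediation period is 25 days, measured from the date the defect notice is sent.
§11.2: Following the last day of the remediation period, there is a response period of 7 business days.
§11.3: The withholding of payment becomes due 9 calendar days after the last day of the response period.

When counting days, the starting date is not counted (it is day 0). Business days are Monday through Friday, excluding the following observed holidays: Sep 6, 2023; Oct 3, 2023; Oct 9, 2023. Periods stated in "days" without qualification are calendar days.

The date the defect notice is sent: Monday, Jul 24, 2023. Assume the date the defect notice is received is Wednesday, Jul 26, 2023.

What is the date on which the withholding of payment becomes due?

Sep 7, 2023

The last day of the remediation period: Jul 24, 2023 + 25 days = Aug 18, 2023.
From Friday, Aug 18, 2023, 7 business days (Aug 21, Aug 22, Aug 23, Aug 24, Aug 25, Aug 28, Aug 29, skipping weekends) brings us to Tuesday, Aug 29, 2023, which is the last day of the response period.
The date on which the withholding of payment becomes due: 9 calendar days after Aug 29, 2023 is Sep 7, 2023.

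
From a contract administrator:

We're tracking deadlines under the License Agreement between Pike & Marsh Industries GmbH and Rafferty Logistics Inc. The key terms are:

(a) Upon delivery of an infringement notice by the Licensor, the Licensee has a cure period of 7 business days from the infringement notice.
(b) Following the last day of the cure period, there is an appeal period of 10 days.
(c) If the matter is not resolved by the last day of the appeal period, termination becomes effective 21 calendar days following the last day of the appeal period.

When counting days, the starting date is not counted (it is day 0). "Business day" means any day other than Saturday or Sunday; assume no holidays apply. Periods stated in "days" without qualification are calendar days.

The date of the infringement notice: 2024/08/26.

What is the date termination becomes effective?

From Monday, 2024/08/26, 7 business days (Aug 27, Aug 28, Aug 29, Aug 30, Sep 2, Sep 3, Sep 4, skipping weekends) brings us to Wednesday, 2024/09/04, which is the last day of the cure period.
The last day of the appeal period: 2024/09/04 + 10 days = 2024/09/14.
The date termination becomes effective: 2024/09/14 + 21 days = 2024/10/05.

2024/10/05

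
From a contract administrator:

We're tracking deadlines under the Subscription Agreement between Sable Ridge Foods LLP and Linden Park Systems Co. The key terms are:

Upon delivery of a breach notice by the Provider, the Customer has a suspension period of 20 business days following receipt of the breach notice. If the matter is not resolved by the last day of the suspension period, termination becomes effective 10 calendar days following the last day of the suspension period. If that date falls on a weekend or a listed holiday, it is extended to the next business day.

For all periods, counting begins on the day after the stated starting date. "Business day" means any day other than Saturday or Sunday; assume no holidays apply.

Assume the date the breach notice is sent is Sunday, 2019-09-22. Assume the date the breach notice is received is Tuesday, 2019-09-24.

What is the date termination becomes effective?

The last day of the suspension period: 20 business days after Tuesday, 2019-09-24, skipping weekends — Sep 25, Sep 26, Sep 27, Sep 30, …, Oct 18, Oct 21, Oct 22 — lands on Tuesday, 2019-10-22.
Adding 10 calendar days to 2019-10-22 gives 2019-11-01, which is the date termination becomes effective. 2019-11-01 is a Friday, so no roll-forward applies.

2019-11-01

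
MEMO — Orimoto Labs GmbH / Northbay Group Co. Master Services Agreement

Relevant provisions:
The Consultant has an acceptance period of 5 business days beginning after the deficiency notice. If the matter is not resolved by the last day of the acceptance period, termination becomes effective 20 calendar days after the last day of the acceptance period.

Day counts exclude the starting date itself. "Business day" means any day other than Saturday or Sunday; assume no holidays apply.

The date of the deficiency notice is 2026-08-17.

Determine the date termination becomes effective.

The last day of the acceptance period: 5 business days after Monday, 2026-08-17, skipping weekends — Aug 18, Aug 19, Aug 20, Aug 21, Aug 24 — lands on Monday, 2026-08-24.
Adding 20 calendar days to 2026-08-24 gives 2026-09-13, which is the date termination becomes effective.

2026-09-13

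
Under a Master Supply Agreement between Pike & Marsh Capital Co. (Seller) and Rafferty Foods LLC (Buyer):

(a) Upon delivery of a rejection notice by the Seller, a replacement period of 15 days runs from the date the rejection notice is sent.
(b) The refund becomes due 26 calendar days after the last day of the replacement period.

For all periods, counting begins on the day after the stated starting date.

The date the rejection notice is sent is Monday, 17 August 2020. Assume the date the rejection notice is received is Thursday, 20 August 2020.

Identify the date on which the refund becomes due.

The last day of the replacement period: 17 August 2020 + 15 days = 1 September 2020.
The date on which the refund becomes due: 1 September 2020 + 26 days = 27 September 2020.

27 September 2020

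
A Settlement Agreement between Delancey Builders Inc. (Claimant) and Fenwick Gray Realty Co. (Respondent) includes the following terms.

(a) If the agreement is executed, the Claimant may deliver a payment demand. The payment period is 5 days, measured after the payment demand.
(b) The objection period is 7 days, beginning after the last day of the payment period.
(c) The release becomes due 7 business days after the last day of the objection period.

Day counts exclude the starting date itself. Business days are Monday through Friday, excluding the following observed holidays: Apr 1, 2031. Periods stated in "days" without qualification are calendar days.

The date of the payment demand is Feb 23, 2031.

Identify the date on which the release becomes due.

The last day of the payment period: Feb 23, 2031 + 5 days = Feb 28, 2031.
The last day of the objection period: 7 calendar days after Feb 28, 2031 is Mar 7, 2031.
From Friday, Mar 7, 2031, 7 business days (Mar 10, Mar 11, Mar 12, Mar 13, Mar 14, Mar 17, Mar 18, skipping weekends) brings us to Tuesday, Mar 18, 2031, which is the date on which the release becomes due.

Mar 18, 2031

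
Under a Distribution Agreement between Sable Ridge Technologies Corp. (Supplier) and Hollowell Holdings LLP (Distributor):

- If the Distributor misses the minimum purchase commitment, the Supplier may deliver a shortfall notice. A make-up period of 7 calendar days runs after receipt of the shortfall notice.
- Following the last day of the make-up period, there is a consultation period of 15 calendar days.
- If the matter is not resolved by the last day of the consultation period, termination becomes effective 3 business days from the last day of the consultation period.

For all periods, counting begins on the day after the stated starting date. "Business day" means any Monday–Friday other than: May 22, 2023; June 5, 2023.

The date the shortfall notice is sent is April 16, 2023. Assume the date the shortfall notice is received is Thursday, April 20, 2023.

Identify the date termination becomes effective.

The last day of the make-up period: April 20, 2023 + 7 days = April 27, 2023.
The last day of the consultation period: April 27, 2023 + 15 days = May 12, 2023.
The date termination becomes effective: counting 3 business days from Friday, May 12, 2023 (May 15, May 16, May 17, skipping weekends) reaches Wednesday, May 17, 2023.

May 17, 2023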